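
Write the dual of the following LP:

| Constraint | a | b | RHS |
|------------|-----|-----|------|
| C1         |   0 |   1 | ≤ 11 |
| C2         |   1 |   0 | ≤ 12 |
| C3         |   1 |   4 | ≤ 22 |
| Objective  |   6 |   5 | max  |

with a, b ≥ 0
Minimize: z = 11y1 + 12y2 + 22y3

Subject to:
  C1: -y2 - y3 ≤ -6
  C2: -y1 - 4y3 ≤ -5
  y1, y2, y3 ≥ 0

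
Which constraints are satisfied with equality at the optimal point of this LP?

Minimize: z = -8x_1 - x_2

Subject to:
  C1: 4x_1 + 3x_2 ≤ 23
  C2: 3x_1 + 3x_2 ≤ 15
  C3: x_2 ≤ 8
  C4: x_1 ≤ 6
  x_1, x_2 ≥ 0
Optimal: x_1 = 5, x_2 = 0
Slack at optimum:
  C1: slack = 3
  C2: slack = 0 (binding)
  C3: slack = 8
  C4: slack = 1
  x_1 ≥ 0: x_1 = 5
  x_2 ≥ 0: x_2 = 0 (binding)
Binding constraints: C2, x_2 ≥ 0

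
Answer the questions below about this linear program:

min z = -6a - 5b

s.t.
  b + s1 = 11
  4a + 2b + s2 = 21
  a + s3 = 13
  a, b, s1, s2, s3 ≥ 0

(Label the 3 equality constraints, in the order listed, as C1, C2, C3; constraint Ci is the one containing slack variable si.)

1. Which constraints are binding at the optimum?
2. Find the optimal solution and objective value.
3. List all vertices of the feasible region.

1. C2, a ≥ 0
2. a = 0, b = 10.5, z = -52.5
3. (0, 0), (5.25, 0), (0, 10.5)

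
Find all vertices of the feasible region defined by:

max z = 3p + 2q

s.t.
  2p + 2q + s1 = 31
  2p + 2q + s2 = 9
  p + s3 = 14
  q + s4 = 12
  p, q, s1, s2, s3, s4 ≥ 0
Each vertex is the intersection of two constraint boundaries that also satisfies all remaining constraints:
  p = 0 and q = 0 → (0, 0)
  2p + 2q = 9 and q = 0 → (4.5, 0)
  2p + 2q = 9 and p = 0 → (0, 4.5)

Vertices: (0, 0), (4.5, 0), (0, 4.5)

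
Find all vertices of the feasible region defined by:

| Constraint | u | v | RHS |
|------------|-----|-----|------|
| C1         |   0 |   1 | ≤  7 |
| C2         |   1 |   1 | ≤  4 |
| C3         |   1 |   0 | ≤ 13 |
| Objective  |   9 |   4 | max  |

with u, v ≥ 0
Each vertex is the intersection of two constraint boundaries that also satisfies all remaining constraints:
  u = 0 and v = 0 → (0, 0)
  u + v = 4 and v = 0 → (4, 0)
  u + v = 4 and u = 0 → (0, 4)

Vertices: (0, 0), (4, 0), (0, 4)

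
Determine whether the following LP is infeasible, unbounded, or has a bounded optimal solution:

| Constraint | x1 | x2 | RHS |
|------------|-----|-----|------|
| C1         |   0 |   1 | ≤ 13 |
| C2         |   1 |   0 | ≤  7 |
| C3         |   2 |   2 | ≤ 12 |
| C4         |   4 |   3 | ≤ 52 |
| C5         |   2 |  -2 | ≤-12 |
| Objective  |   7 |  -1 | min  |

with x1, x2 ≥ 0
The point (0, 6) satisfies every constraint, so the LP is feasible; the constraints give x1 ≤ 7 and x2 ≤ 13, which with x1, x2 ≥ 0 keep the feasible region inside a bounded box. A feasible, bounded LP attains a finite optimum at a vertex.

The LP has an optimal solution: (0, 6) with z = -6.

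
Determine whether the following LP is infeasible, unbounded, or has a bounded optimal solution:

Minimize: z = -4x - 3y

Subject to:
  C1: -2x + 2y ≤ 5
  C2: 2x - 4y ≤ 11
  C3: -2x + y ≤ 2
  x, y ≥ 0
Feasible point: (0, 0) satisfies every constraint, so the LP is feasible.
Direction d = (1, 1): for each constraint row a, a·d ≤ 0 —
  (-2)(1) + (2)(1) = 0 ≤ 0
  (2)(1) + (-4)(1) = -2 ≤ 0
  (-2)(1) + (1)(1) = -1 ≤ 0
and d ≥ 0, so (0, 0) + t·d stays feasible for every t ≥ 0. Along this ray z = -4x - 3y changes by -7 per unit t, so z → −∞.

Unbounded — the objective can decrease without bound over the feasible region.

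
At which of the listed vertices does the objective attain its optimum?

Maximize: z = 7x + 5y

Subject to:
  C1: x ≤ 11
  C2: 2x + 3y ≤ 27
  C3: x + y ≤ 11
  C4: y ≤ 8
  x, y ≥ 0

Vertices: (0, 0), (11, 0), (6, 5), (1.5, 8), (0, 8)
(11, 0) with z = 77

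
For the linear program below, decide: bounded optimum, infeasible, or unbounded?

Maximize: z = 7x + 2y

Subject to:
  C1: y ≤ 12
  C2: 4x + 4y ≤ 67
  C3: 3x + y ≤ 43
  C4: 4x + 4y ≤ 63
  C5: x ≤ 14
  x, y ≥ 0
The point (14, 1) satisfies every constraint, so the LP is feasible; the constraints give x ≤ 14 and y ≤ 12, which with x, y ≥ 0 keep the feasible region inside a bounded box. A feasible, bounded LP attains a finite optimum at a vertex.

Bounded optimum: z* = 100 at (14, 1).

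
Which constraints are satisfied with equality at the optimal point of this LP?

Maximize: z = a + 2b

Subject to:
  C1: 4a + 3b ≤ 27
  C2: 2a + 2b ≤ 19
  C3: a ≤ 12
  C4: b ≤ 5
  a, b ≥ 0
Optimal: a = 3, b = 5
Binding: C1, C4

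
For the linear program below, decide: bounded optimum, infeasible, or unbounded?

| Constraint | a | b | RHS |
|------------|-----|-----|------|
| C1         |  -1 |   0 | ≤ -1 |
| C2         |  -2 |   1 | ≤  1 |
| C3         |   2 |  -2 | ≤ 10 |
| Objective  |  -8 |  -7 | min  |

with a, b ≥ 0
Feasible point: (1, 0) satisfies every constraint, so the LP is feasible.
Direction d = (1, 1): for each constraint row a, a·d ≤ 0 —
  (-1)(1) + (0)(1) = -1 ≤ 0
  (-2)(1) + (1)(1) = -1 ≤ 0
  (2)(1) + (-2)(1) = 0 ≤ 0
and d ≥ 0, so (1, 0) + t·d stays feasible for every t ≥ 0. Along this ray z = -8a - 7b changes by -15 per unit t, so z → −∞.

Unbounded — the objective can decrease without bound over the feasible region.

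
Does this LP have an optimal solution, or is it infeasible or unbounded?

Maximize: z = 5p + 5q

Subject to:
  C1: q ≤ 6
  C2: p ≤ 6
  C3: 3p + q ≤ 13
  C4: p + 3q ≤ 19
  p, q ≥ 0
The point (2.5, 5.5) satisfies every constraint, so the LP is feasible; the constraints give p ≤ 6 and q ≤ 6, which with p, q ≥ 0 keep the feasible region inside a bounded box. A feasible, bounded LP attains a finite optimum at a vertex.

Evaluating z = 5p + 5q at each vertex:
  (0, 0): z = 0
  (4.333, 0): z = 21.67
  (2.5, 5.5): z = 40
  (1, 6): z = 35
  (0, 6): z = 30

Bounded optimum: z* = 40 at (2.5, 5.5).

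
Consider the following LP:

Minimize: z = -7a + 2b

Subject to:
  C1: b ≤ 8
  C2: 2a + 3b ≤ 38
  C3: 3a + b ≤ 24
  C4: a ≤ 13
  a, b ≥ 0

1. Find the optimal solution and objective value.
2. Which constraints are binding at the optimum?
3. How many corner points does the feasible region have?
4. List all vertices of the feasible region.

1. a = 8, b = 0, z = -56
2. C3, b ≥ 0
3. 4
4. (0, 0), (8, 0), (5.333, 8), (0, 8)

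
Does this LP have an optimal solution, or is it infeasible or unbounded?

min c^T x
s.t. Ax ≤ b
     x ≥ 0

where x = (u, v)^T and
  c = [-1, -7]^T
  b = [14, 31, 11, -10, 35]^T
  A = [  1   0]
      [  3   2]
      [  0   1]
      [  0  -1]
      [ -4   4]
The point (3, 11) satisfies every constraint, so the LP is feasible; the constraints give u ≤ 14 and v ≤ 11, which with u, v ≥ 0 keep the feasible region inside a bounded box. A feasible, bounded LP attains a finite optimum at a vertex.

Evaluating z = -u - 7v at each vertex:
  (1.25, 10): z = -71.25
  (3.667, 10): z = -73.67
  (3, 11): z = -80
  (2.25, 11): z = -79.25

Bounded optimum: z* = -80 at (3, 11).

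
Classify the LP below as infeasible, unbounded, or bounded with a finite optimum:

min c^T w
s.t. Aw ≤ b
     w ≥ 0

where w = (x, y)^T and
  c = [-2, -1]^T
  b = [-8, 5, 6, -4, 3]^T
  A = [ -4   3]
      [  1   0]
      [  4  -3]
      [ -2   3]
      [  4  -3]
One constraint requires 4x - 3y ≤ 6, while the constraint -4x + 3y ≤ -8 is equivalent to 4x - 3y ≥ 8. Together they would need 8 ≤ 4x - 3y ≤ 6, which is impossible since 8 > 6. No point satisfies all constraints.

Infeasible — the constraint set is empty.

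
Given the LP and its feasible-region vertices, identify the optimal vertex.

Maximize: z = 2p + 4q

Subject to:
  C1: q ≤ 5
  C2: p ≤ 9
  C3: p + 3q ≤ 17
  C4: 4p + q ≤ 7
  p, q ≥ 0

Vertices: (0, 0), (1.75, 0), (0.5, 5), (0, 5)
Evaluating z = 2p + 4q at each vertex:
  (0, 0): z = 0
  (1.75, 0): z = 3.5
  (0.5, 5): z = 21
  (0, 5): z = 20

The largest value is z = 21, attained at (0.5, 5).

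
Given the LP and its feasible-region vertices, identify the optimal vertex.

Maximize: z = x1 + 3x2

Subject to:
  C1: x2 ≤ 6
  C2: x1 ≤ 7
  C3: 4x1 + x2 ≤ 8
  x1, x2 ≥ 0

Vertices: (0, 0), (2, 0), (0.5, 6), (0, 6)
(0.5, 6) with z = 18.5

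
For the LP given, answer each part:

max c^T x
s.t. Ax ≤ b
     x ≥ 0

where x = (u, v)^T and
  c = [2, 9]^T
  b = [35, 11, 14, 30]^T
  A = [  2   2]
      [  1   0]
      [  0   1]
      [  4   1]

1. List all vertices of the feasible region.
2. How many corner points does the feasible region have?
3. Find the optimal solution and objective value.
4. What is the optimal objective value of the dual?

1. (0, 0), (7.5, 0), (4.167, 13.33), (3.5, 14), (0, 14)
2. 5
3. u = 3.5, v = 14, z = 133
4. 133 (by strong duality, equal to the primal optimum)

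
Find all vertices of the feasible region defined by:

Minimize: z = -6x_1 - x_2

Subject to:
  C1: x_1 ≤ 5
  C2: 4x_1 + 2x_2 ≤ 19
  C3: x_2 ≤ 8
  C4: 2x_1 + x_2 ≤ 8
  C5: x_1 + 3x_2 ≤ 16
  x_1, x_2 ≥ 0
Each vertex is the intersection of two constraint boundaries that also satisfies all remaining constraints:
  x_1 = 0 and x_2 = 0 → (0, 0)
  2x_1 + x_2 = 8 and x_2 = 0 → (4, 0)
  2x_1 + x_2 = 8 and x_1 + 3x_2 = 16 → (1.6, 4.8)
  x_1 + 3x_2 = 16 and x_1 = 0 → (0, 5.333)

Vertices: (0, 0), (4, 0), (1.6, 4.8), (0, 5.333)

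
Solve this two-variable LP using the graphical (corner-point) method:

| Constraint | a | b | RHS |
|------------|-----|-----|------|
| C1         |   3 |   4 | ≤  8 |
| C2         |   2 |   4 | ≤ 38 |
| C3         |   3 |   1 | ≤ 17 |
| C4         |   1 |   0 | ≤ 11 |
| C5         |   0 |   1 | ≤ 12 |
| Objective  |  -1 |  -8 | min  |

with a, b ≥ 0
Each vertex is the intersection of two constraint boundaries that also satisfies all remaining constraints:
  a = 0 and b = 0 → (0, 0)
  3a + 4b = 8 and b = 0 → (2.667, 0)
  3a + 4b = 8 and a = 0 → (0, 2)

Evaluating z = -a - 8b at each vertex:
  (0, 0): z = 0
  (2.667, 0): z = -2.667
  (0, 2): z = -16

The minimum is at (0, 2) with z = -16.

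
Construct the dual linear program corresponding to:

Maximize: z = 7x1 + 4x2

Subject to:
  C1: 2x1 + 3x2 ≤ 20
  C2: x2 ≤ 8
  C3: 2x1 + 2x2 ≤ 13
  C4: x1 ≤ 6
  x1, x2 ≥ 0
Minimize: z = 20y1 + 8y2 + 13y3 + 6y4

Subject to:
  C1: -2y1 - 2y3 - y4 ≤ -7
  C2: -3y1 - y2 - 2y3 ≤ -4
  y1, y2, y3, y4 ≥ 0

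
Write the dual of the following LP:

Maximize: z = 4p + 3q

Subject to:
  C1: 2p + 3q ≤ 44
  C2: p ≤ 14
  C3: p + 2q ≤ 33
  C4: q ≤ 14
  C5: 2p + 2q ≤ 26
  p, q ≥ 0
Minimize: z = 44y1 + 14y2 + 33y3 + 14y4 + 26y5

Subject to:
  C1: -2y1 - y2 - y3 - 2y5 ≤ -4
  C2: -3y1 - 2y3 - y4 - 2y5 ≤ -3
  y1, y2, y3, y4, y5 ≥ 0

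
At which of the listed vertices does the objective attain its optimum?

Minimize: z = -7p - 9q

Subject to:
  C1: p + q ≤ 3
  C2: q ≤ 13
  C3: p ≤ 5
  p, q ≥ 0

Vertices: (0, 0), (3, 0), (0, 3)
Evaluating z = -7p - 9q at each vertex:
  (0, 0): z = 0
  (3, 0): z = -21
  (0, 3): z = -27

The smallest value is z = -27, attained at (0, 3).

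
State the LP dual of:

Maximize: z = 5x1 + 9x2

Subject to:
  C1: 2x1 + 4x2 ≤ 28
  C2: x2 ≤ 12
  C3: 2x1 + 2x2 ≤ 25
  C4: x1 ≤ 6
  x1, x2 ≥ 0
Minimize: z = 28y1 + 12y2 + 25y3 + 6y4

Subject to:
  C1: -2y1 - 2y3 - y4 ≤ -5
  C2: -4y1 - y2 - 2y3 ≤ -9
  y1, y2, y3, y4 ≥ 0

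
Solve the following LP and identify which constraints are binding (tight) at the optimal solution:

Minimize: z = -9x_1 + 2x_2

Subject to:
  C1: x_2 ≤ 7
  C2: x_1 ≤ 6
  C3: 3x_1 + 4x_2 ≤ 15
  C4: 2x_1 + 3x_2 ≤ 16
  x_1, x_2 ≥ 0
Optimal: x_1 = 5, x_2 = 0
Slack at optimum:
  C1: slack = 7
  C2: slack = 1
  C3: slack = 0 (binding)
  C4: slack = 6
  x_1 ≥ 0: x_1 = 5
  x_2 ≥ 0: x_2 = 0 (binding)
Binding constraints: C3, x_2 ≥ 0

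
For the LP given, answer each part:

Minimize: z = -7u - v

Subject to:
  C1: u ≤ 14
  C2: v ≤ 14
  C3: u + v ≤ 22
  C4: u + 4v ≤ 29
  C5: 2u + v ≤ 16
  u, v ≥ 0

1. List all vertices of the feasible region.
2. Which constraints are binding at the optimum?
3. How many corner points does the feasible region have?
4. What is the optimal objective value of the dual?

1. (0, 0), (8, 0), (5, 6), (0, 7.25)
2. C5, v ≥ 0
3. 4
4. -56 (by strong duality, equal to the primal optimum)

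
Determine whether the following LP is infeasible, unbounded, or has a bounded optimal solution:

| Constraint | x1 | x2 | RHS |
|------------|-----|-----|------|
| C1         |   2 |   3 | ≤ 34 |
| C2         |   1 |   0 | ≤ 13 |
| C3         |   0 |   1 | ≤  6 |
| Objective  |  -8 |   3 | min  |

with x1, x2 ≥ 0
The point (13, 0) satisfies every constraint, so the LP is feasible; the constraints give x1 ≤ 13 and x2 ≤ 6, which with x1, x2 ≥ 0 keep the feasible region inside a bounded box. A feasible, bounded LP attains a finite optimum at a vertex.

Evaluating z = -8x1 + 3x2 at each vertex:
  (0, 0): z = 0
  (13, 0): z = -104
  (13, 2.667): z = -96
  (8, 6): z = -46
  (0, 6): z = 18

Bounded optimum: z* = -104 at (13, 0).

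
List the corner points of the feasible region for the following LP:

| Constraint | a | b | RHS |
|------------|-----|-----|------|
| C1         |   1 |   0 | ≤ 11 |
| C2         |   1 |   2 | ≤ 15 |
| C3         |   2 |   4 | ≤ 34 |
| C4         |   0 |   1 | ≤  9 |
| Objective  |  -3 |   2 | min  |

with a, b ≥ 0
Each vertex is the intersection of two constraint boundaries that also satisfies all remaining constraints:
  a = 0 and b = 0 → (0, 0)
  a = 11 and b = 0 → (11, 0)
  a = 11 and a + 2b = 15 → (11, 2)
  a + 2b = 15 and a = 0 → (0, 7.5)

Vertices: (0, 0), (11, 0), (11, 2), (0, 7.5)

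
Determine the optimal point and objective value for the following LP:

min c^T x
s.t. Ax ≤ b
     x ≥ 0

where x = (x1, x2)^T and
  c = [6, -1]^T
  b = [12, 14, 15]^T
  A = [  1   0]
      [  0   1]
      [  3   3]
x1 = 0, x2 = 5, z = -5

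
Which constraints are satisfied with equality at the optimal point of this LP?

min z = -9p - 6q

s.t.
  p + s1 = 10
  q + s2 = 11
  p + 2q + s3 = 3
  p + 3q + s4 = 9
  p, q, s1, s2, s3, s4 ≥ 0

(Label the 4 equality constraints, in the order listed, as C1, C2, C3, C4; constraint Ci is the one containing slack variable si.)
Optimal: p = 3, q = 0
Binding: C3, q ≥ 0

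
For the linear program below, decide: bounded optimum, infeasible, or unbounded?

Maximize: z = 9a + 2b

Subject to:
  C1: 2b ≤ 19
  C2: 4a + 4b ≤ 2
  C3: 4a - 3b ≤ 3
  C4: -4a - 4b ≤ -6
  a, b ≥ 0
C2 requires 4a + 4b ≤ 2, while C4 (-4a - 4b ≤ -6) is equivalent to 4a + 4b ≥ 6. Together they would need 6 ≤ 4a + 4b ≤ 2, which is impossible since 6 > 2. No point satisfies all constraints.

The feasible region is empty; the LP is infeasible.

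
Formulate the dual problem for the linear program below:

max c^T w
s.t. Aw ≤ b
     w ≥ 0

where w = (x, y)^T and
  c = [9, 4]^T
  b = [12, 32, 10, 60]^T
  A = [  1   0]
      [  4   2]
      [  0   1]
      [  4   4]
Minimize: z = 12y1 + 32y2 + 10y3 + 60y4

Subject to:
  C1: -y1 - 4y2 - 4y4 ≤ -9
  C2: -2y2 - y3 - 4y4 ≤ -4
  y1, y2, y3, y4 ≥ 0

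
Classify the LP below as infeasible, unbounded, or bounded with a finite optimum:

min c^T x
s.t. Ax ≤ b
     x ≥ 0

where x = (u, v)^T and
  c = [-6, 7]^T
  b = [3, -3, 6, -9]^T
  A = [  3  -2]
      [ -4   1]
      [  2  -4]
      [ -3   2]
One constraint requires 3u - 2v ≤ 3, while the constraint -3u + 2v ≤ -9 is equivalent to 3u - 2v ≥ 9. Together they would need 9 ≤ 3u - 2v ≤ 3, which is impossible since 9 > 3. No point satisfies all constraints.

Infeasible: no point satisfies all constraints simultaneously.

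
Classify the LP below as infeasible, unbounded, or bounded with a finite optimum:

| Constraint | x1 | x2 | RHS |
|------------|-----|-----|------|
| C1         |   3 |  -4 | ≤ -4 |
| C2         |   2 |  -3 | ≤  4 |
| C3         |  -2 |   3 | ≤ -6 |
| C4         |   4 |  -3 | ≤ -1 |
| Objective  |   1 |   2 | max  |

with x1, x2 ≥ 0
C2 requires 2x1 - 3x2 ≤ 4, while C3 (-2x1 + 3x2 ≤ -6) is equivalent to 2x1 - 3x2 ≥ 6. Together they would need 6 ≤ 2x1 - 3x2 ≤ 4, which is impossible since 6 > 4. No point satisfies all constraints.

Infeasible: no point satisfies all constraints simultaneously.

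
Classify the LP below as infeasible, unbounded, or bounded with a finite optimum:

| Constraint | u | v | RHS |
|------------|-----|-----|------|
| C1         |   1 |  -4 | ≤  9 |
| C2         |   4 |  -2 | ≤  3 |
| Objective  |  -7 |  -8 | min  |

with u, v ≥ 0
Feasible point: (0, 0) satisfies every constraint, so the LP is feasible.
Direction d = (0, 1): for each constraint row a, a·d ≤ 0 —
  (1)(0) + (-4)(1) = -4 ≤ 0
  (4)(0) + (-2)(1) = -2 ≤ 0
and d ≥ 0, so (0, 0) + t·d stays feasible for every t ≥ 0. Along this ray z = -7u - 8v changes by -8 per unit t, so z → −∞.

The LP is unbounded; z can be made arbitrarily small.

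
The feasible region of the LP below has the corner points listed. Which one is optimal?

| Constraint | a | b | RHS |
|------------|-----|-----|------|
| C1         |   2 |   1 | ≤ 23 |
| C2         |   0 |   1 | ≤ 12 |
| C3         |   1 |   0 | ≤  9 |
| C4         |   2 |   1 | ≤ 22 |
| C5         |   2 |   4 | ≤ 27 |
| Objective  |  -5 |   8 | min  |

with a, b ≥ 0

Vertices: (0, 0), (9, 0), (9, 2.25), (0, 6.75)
Evaluating z = -5a + 8b at each vertex:
  (0, 0): z = 0
  (9, 0): z = -45
  (9, 2.25): z = -27
  (0, 6.75): z = 54

The smallest value is z = -45, attained at (9, 0).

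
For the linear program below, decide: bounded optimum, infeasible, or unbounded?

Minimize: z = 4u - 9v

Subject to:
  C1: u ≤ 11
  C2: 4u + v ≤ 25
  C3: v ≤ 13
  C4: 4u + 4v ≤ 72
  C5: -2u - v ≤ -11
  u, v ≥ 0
The point (0, 13) satisfies every constraint, so the LP is feasible; the constraints give u ≤ 11 and v ≤ 13, which with u, v ≥ 0 keep the feasible region inside a bounded box. A feasible, bounded LP attains a finite optimum at a vertex.

Feasible with finite optimum z* = -117 at (0, 13).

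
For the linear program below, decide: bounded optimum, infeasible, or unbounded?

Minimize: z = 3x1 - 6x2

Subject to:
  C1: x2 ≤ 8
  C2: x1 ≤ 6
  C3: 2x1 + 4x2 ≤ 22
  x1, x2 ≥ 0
The point (0, 5.5) satisfies every constraint, so the LP is feasible; the constraints give x1 ≤ 6 and x2 ≤ 8, which with x1, x2 ≥ 0 keep the feasible region inside a bounded box. A feasible, bounded LP attains a finite optimum at a vertex.

Evaluating z = 3x1 - 6x2 at each vertex:
  (0, 0): z = 0
  (6, 0): z = 18
  (6, 2.5): z = 3
  (0, 5.5): z = -33

Feasible with finite optimum z* = -33 at (0, 5.5).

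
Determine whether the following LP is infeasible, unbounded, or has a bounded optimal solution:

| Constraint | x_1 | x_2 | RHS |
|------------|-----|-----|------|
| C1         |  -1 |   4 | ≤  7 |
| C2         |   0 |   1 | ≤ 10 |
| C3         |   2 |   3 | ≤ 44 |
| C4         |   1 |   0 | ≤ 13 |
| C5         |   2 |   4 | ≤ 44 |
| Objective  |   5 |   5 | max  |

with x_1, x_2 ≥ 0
The point (13, 4.5) satisfies every constraint, so the LP is feasible; the constraints give x_1 ≤ 13 and x_2 ≤ 10, which with x_1, x_2 ≥ 0 keep the feasible region inside a bounded box. A feasible, bounded LP attains a finite optimum at a vertex.

Evaluating z = 5x_1 + 5x_2 at each vertex:
  (0, 1.75): z = 8.75
  (0, 0): z = 0
  (13, 0): z = 65
  (13, 4.5): z = 87.5
  (12.33, 4.833): z = 85.83

The LP has an optimal solution: (13, 4.5) with z = 87.5.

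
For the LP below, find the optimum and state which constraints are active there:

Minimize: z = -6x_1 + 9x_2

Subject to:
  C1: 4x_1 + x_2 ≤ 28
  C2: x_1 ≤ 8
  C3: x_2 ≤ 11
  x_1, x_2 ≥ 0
Optimal: x_1 = 7, x_2 = 0
Slack at optimum:
  C1: slack = 0 (binding)
  C2: slack = 1
  C3: slack = 11
  x_1 ≥ 0: x_1 = 7
  x_2 ≥ 0: x_2 = 0 (binding)
Binding constraints: C1, x_2 ≥ 0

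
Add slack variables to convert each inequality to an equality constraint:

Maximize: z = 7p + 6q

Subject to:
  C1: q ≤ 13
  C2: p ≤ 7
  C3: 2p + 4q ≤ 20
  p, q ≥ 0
max z = 7p + 6q

s.t.
  q + s1 = 13
  p + s2 = 7
  2p + 4q + s3 = 20
  p, q, s1, s2, s3 ≥ 0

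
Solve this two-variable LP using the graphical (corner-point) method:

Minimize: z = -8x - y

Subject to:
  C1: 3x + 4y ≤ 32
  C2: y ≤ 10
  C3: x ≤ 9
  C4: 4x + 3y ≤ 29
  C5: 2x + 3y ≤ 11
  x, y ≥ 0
Each vertex is the intersection of two constraint boundaries that also satisfies all remaining constraints:
  x = 0 and y = 0 → (0, 0)
  2x + 3y = 11 and y = 0 → (5.5, 0)
  2x + 3y = 11 and x = 0 → (0, 3.667)

Evaluating z = -8x - y at each vertex:
  (0, 0): z = 0
  (5.5, 0): z = -44
  (0, 3.667): z = -3.667

The minimum is at (5.5, 0) with z = -44.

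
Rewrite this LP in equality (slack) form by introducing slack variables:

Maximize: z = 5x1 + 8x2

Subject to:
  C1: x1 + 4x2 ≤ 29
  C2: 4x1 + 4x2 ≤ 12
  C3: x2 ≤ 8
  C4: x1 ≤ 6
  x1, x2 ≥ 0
max z = 5x1 + 8x2

s.t.
  x1 + 4x2 + s1 = 29
  4x1 + 4x2 + s2 = 12
  x2 + s3 = 8
  x1 + s4 = 6
  x1, x2, s1, s2, s3, s4 ≥ 0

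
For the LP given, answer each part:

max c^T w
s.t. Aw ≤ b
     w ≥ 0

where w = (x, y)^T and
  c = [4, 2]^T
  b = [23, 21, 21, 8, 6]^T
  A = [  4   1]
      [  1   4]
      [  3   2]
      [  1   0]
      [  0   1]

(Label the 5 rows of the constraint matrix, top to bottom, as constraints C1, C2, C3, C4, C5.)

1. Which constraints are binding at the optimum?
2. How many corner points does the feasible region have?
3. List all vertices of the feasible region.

1. C1, C3
2. 5
3. (0, 0), (5.75, 0), (5, 3), (4.2, 4.2), (0, 5.25)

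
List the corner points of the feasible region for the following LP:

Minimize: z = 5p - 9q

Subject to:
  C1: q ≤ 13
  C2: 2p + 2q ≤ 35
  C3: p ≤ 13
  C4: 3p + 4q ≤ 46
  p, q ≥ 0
Each vertex is the intersection of two constraint boundaries that also satisfies all remaining constraints:
  p = 0 and q = 0 → (0, 0)
  p = 13 and q = 0 → (13, 0)
  p = 13 and 3p + 4q = 46 → (13, 1.75)
  3p + 4q = 46 and p = 0 → (0, 11.5)

Vertices: (0, 0), (13, 0), (13, 1.75), (0, 11.5)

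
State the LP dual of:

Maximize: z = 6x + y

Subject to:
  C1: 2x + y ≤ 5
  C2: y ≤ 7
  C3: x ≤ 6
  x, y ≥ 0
Minimize: z = 5y1 + 7y2 + 6y3

Subject to:
  C1: -2y1 - y3 ≤ -6
  C2: -y1 - y2 ≤ -1
  y1, y2, y3 ≥ 0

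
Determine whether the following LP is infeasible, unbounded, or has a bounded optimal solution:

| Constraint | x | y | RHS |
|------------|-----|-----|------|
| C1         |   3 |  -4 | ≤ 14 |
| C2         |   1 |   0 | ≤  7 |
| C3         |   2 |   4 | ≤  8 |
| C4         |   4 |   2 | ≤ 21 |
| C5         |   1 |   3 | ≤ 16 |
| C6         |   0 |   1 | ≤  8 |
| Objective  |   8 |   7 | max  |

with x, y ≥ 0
The point (4, 0) satisfies every constraint, so the LP is feasible; the constraints give x ≤ 7 and y ≤ 8, which with x, y ≥ 0 keep the feasible region inside a bounded box. A feasible, bounded LP attains a finite optimum at a vertex.

Evaluating z = 8x + 7y at each vertex:
  (0, 0): z = 0
  (4, 0): z = 32
  (0, 2): z = 14

Bounded optimum: z* = 32 at (4, 0).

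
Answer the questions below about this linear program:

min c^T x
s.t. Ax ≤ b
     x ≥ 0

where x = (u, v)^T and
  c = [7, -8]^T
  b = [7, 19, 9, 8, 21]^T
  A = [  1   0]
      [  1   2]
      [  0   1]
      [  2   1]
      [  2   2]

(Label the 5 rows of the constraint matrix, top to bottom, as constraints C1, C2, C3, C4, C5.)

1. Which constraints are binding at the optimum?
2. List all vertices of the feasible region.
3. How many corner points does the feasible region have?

1. C4, u ≥ 0
2. (0, 0), (4, 0), (0, 8)
3. 3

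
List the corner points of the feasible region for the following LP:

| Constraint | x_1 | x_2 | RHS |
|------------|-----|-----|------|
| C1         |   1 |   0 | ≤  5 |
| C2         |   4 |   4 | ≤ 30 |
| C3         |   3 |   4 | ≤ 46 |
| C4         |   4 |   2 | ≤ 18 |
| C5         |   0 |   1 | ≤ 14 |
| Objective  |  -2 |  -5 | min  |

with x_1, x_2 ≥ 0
Each vertex is the intersection of two constraint boundaries that also satisfies all remaining constraints:
  x_1 = 0 and x_2 = 0 → (0, 0)
  4x_1 + 2x_2 = 18 and x_2 = 0 → (4.5, 0)
  4x_1 + 4x_2 = 30 and 4x_1 + 2x_2 = 18 → (1.5, 6)
  4x_1 + 4x_2 = 30 and x_1 = 0 → (0, 7.5)

Vertices: (0, 0), (4.5, 0), (1.5, 6), (0, 7.5)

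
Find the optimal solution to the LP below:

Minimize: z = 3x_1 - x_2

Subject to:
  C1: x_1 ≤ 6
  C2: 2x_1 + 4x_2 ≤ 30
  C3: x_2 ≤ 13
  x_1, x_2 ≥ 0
x_1 = 0, x_2 = 7.5, z = -7.5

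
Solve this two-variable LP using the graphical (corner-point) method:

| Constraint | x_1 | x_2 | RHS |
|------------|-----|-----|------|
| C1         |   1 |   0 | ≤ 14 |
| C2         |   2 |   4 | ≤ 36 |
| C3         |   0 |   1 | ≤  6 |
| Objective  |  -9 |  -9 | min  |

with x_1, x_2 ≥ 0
x_1 = 14, x_2 = 2, z = -144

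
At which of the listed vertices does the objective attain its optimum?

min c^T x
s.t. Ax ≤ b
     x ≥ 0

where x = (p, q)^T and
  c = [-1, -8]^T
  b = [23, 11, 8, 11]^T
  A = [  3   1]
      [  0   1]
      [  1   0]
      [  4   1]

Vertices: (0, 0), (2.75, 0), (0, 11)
(0, 11) with z = -88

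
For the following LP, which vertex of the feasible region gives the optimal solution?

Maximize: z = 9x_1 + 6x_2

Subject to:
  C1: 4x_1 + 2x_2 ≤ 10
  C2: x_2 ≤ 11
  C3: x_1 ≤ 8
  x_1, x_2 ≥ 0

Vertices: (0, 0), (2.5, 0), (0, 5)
Evaluating z = 9x_1 + 6x_2 at each vertex:
  (0, 0): z = 0
  (2.5, 0): z = 22.5
  (0, 5): z = 30

The largest value is z = 30, attained at (0, 5).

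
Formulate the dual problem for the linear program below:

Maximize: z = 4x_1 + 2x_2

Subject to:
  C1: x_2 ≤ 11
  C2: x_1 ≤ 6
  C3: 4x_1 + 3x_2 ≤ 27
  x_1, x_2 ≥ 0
Minimize: z = 11y1 + 6y2 + 27y3

Subject to:
  C1: -y2 - 4y3 ≤ -4
  C2: -y1 - 3y3 ≤ -2
  y1, y2, y3 ≥ 0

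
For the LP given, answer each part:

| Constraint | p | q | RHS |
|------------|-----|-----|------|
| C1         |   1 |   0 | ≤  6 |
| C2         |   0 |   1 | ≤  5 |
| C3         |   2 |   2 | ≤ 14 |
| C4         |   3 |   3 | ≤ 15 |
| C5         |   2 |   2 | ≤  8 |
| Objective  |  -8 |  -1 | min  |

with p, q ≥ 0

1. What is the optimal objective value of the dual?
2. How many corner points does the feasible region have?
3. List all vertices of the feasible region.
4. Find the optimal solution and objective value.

1. -32 (by strong duality, equal to the primal optimum)
2. 3
3. (0, 0), (4, 0), (0, 4)
4. p = 4, q = 0, z = -32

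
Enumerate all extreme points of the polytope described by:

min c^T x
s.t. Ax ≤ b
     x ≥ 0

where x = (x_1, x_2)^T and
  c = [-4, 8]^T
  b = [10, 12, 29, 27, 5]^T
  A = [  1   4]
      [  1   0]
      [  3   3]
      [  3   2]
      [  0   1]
Each vertex is the intersection of two constraint boundaries that also satisfies all remaining constraints:
  x_1 = 0 and x_2 = 0 → (0, 0)
  3x_1 + 2x_2 = 27 and x_2 = 0 → (9, 0)
  x_1 + 4x_2 = 10 and 3x_1 + 2x_2 = 27 → (8.8, 0.3)
  x_1 + 4x_2 = 10 and x_1 = 0 → (0, 2.5)

Vertices: (0, 0), (9, 0), (8.8, 0.3), (0, 2.5)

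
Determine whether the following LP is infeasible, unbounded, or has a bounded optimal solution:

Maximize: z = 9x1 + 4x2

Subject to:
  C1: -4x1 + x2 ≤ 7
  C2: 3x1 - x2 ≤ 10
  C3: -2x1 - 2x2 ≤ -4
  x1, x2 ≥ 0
Feasible point: (0, 2) satisfies every constraint, so the LP is feasible.
Direction d = (1, 4): for each constraint row a, a·d ≤ 0 —
  (-4)(1) + (1)(4) = 0 ≤ 0
  (3)(1) + (-1)(4) = -1 ≤ 0
  (-2)(1) + (-2)(4) = -10 ≤ 0
and d ≥ 0, so (0, 2) + t·d stays feasible for every t ≥ 0. Along this ray z = 9x1 + 4x2 changes by 25 per unit t, so z → +∞.

The LP is unbounded; z can be made arbitrarily large.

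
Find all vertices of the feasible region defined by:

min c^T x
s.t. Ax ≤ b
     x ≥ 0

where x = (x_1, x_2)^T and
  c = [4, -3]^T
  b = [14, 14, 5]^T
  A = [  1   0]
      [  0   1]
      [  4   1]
Each vertex is the intersection of two constraint boundaries that also satisfies all remaining constraints:
  x_1 = 0 and x_2 = 0 → (0, 0)
  4x_1 + x_2 = 5 and x_2 = 0 → (1.25, 0)
  4x_1 + x_2 = 5 and x_1 = 0 → (0, 5)

Vertices: (0, 0), (1.25, 0), (0, 5)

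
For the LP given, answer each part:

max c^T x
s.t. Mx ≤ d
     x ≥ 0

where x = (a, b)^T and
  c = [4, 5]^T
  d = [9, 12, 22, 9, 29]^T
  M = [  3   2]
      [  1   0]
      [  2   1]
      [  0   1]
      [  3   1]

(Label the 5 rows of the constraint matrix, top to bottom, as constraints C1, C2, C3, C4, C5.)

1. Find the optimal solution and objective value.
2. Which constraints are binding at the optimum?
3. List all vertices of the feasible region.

1. a = 0, b = 4.5, z = 22.5
2. C1, a ≥ 0
3. (0, 0), (3, 0), (0, 4.5)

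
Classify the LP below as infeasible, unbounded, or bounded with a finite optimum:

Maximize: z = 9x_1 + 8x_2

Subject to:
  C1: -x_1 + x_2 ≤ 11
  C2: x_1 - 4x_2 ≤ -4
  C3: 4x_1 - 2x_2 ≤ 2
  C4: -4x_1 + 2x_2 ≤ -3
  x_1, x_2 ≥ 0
C3 requires 4x_1 - 2x_2 ≤ 2, while C4 (-4x_1 + 2x_2 ≤ -3) is equivalent to 4x_1 - 2x_2 ≥ 3. Together they would need 3 ≤ 4x_1 - 2x_2 ≤ 2, which is impossible since 3 > 2. No point satisfies all constraints.

Infeasible — the constraint set is empty.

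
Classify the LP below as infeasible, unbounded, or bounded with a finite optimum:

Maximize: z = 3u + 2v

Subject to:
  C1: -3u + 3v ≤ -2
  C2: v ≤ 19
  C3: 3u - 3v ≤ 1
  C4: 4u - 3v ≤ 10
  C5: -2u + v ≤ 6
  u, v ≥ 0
C3 requires 3u - 3v ≤ 1, while C1 (-3u + 3v ≤ -2) is equivalent to 3u - 3v ≥ 2. Together they would need 2 ≤ 3u - 3v ≤ 1, which is impossible since 2 > 1. No point satisfies all constraints.

Infeasible — the constraint set is empty.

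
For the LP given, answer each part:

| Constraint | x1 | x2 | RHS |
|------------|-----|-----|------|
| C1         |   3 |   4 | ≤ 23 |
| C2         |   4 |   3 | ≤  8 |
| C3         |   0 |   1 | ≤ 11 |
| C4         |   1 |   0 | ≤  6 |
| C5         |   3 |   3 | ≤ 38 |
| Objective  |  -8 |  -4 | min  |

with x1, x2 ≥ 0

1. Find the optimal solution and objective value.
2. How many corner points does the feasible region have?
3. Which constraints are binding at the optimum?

1. x1 = 2, x2 = 0, z = -16
2. 3
3. C2, x2 ≥ 0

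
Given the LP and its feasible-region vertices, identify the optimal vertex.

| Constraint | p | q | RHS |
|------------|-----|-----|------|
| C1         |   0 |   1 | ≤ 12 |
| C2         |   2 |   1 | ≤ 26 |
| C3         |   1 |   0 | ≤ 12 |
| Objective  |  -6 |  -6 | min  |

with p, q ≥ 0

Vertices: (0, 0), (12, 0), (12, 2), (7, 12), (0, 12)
Evaluating z = -6p - 6q at each vertex:
  (0, 0): z = 0
  (12, 0): z = -72
  (12, 2): z = -84
  (7, 12): z = -114
  (0, 12): z = -72

The smallest value is z = -114, attained at (7, 12).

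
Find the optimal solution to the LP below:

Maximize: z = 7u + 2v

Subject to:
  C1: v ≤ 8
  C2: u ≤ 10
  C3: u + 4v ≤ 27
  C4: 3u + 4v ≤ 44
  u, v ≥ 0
Each vertex is the intersection of two constraint boundaries that also satisfies all remaining constraints:
  u = 0 and v = 0 → (0, 0)
  u = 10 and v = 0 → (10, 0)
  u = 10 and 3u + 4v = 44 → (10, 3.5)
  u + 4v = 27 and 3u + 4v = 44 → (8.5, 4.625)
  u + 4v = 27 and u = 0 → (0, 6.75)

Evaluating z = 7u + 2v at each vertex:
  (0, 0): z = 0
  (10, 0): z = 70
  (10, 3.5): z = 77
  (8.5, 4.625): z = 68.75
  (0, 6.75): z = 13.5

The maximum is at (10, 3.5) with z = 77.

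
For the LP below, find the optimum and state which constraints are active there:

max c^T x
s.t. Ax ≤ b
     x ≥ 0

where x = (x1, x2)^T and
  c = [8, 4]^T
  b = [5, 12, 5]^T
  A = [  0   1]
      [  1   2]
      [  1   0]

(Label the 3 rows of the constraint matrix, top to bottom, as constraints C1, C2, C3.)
Optimal: x1 = 5, x2 = 3.5
Binding: C2, C3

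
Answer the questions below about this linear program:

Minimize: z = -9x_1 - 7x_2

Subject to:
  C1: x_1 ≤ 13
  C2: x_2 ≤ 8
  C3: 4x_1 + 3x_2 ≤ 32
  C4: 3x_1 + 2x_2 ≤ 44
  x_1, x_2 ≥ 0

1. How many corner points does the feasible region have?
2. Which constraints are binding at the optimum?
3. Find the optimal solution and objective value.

1. 4
2. C2, C3
3. x_1 = 2, x_2 = 8, z = -74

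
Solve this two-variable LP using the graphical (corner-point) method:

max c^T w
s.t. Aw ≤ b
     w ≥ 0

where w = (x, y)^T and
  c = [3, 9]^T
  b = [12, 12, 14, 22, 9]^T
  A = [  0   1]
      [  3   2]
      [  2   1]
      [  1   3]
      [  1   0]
Each vertex is the intersection of two constraint boundaries that also satisfies all remaining constraints:
  x = 0 and y = 0 → (0, 0)
  3x + 2y = 12 and y = 0 → (4, 0)
  3x + 2y = 12 and x = 0 → (0, 6)

Evaluating z = 3x + 9y at each vertex:
  (0, 0): z = 0
  (4, 0): z = 12
  (0, 6): z = 54

The maximum is at (0, 6) with z = 54.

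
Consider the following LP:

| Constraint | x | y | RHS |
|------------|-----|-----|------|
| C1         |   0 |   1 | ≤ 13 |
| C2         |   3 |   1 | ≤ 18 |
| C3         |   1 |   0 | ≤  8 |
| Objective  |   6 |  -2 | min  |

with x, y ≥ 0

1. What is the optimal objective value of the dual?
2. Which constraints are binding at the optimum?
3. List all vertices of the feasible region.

1. -26 (by strong duality, equal to the primal optimum)
2. C1, x ≥ 0
3. (0, 0), (6, 0), (1.667, 13), (0, 13)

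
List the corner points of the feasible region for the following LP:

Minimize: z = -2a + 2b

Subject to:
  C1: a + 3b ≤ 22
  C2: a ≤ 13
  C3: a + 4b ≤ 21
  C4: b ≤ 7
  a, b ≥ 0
Each vertex is the intersection of two constraint boundaries that also satisfies all remaining constraints:
  a = 0 and b = 0 → (0, 0)
  a = 13 and b = 0 → (13, 0)
  a = 13 and a + 4b = 21 → (13, 2)
  a + 4b = 21 and a = 0 → (0, 5.25)

Vertices: (0, 0), (13, 0), (13, 2), (0, 5.25)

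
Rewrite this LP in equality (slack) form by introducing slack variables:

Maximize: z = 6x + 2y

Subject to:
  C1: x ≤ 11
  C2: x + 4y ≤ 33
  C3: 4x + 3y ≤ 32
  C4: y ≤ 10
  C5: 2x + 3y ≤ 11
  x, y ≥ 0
max z = 6x + 2y

s.t.
  x + s1 = 11
  x + 4y + s2 = 33
  4x + 3y + s3 = 32
  y + s4 = 10
  2x + 3y + s5 = 11
  x, y, s1, s2, s3, s4, s5 ≥ 0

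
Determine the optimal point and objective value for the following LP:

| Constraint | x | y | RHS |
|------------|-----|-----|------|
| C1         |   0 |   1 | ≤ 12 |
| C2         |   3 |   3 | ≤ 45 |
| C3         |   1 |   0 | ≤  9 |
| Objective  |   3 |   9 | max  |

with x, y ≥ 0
Each vertex is the intersection of two constraint boundaries that also satisfies all remaining constraints:
  x = 0 and y = 0 → (0, 0)
  x = 9 and y = 0 → (9, 0)
  3x + 3y = 45 and x = 9 → (9, 6)
  y = 12 and 3x + 3y = 45 → (3, 12)
  y = 12 and x = 0 → (0, 12)

Evaluating z = 3x + 9y at each vertex:
  (0, 0): z = 0
  (9, 0): z = 27
  (9, 6): z = 81
  (3, 12): z = 117
  (0, 12): z = 108

The maximum is at (3, 12) with z = 117.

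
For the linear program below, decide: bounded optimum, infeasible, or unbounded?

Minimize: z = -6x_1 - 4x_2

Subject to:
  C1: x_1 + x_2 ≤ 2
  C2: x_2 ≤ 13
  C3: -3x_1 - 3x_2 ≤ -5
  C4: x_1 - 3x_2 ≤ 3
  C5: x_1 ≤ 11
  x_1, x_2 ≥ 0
The point (2, 0) satisfies every constraint, so the LP is feasible; the constraints give x_1 ≤ 11 and x_2 ≤ 13, which with x_1, x_2 ≥ 0 keep the feasible region inside a bounded box. A feasible, bounded LP attains a finite optimum at a vertex.

Evaluating z = -6x_1 - 4x_2 at each vertex:
  (1.667, 0): z = -10
  (2, 0): z = -12
  (0, 2): z = -8
  (0, 1.667): z = -6.667

Bounded optimum: z* = -12 at (2, 0).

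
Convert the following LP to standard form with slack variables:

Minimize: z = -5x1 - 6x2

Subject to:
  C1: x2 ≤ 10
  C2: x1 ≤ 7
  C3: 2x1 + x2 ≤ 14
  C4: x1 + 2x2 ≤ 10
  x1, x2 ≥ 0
min z = -5x1 - 6x2

s.t.
  x2 + s1 = 10
  x1 + s2 = 7
  2x1 + x2 + s3 = 14
  x1 + 2x2 + s4 = 10
  x1, x2, s1, s2, s3, s4 ≥ 0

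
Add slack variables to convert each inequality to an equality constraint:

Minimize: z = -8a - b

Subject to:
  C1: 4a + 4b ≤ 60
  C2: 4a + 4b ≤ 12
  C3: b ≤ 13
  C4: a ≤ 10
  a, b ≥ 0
min z = -8a - b

s.t.
  4a + 4b + s1 = 60
  4a + 4b + s2 = 12
  b + s3 = 13
  a + s4 = 10
  a, b, s1, s2, s3, s4 ≥ 0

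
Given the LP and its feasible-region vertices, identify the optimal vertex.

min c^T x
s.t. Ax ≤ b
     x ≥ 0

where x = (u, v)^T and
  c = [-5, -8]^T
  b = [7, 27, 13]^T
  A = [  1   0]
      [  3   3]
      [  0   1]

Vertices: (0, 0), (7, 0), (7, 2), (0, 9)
(0, 9) with z = -72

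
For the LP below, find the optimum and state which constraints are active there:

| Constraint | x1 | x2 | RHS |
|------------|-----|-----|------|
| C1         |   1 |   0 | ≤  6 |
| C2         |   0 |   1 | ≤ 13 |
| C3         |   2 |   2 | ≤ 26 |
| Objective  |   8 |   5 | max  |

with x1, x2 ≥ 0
Optimal: x1 = 6, x2 = 7
Slack at optimum:
  C1: slack = 0 (binding)
  C2: slack = 6
  C3: slack = 0 (binding)
  x1 ≥ 0: x1 = 6
  x2 ≥ 0: x2 = 7
Binding constraints: C1, C3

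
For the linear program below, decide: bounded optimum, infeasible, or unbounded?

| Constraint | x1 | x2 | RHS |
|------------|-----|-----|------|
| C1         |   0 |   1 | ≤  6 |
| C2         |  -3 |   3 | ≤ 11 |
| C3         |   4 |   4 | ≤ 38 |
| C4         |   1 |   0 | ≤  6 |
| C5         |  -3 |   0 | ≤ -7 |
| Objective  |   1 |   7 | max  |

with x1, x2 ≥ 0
The point (3.5, 6) satisfies every constraint, so the LP is feasible; the constraints give x1 ≤ 6 and x2 ≤ 6, which with x1, x2 ≥ 0 keep the feasible region inside a bounded box. A feasible, bounded LP attains a finite optimum at a vertex.

The LP has an optimal solution: (3.5, 6) with z = 45.5.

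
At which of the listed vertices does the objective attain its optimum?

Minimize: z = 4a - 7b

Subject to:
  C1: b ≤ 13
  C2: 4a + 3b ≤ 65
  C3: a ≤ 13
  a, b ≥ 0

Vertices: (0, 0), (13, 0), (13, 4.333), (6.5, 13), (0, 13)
Evaluating z = 4a - 7b at each vertex:
  (0, 0): z = 0
  (13, 0): z = 52
  (13, 4.333): z = 21.67
  (6.5, 13): z = -65
  (0, 13): z = -91

The smallest value is z = -91, attained at (0, 13).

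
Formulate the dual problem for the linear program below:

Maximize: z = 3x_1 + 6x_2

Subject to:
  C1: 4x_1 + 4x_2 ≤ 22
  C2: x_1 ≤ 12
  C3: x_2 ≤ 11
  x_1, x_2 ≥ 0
Minimize: z = 22y1 + 12y2 + 11y3

Subject to:
  C1: -4y1 - y2 ≤ -3
  C2: -4y1 - y3 ≤ -6
  y1, y2, y3 ≥ 0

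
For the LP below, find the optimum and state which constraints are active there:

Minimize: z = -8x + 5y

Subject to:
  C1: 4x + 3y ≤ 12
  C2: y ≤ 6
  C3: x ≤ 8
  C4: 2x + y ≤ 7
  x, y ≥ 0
Optimal: x = 3, y = 0
Slack at optimum:
  C1: slack = 0 (binding)
  C2: slack = 6
  C3: slack = 5
  C4: slack = 1
  x ≥ 0: x = 3
  y ≥ 0: y = 0 (binding)
Binding constraints: C1, y ≥ 0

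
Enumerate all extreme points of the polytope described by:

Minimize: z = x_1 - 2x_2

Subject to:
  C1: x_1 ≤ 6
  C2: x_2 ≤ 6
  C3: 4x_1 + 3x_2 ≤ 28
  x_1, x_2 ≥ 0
Each vertex is the intersection of two constraint boundaries that also satisfies all remaining constraints:
  x_1 = 0 and x_2 = 0 → (0, 0)
  x_1 = 6 and x_2 = 0 → (6, 0)
  x_1 = 6 and 4x_1 + 3x_2 = 28 → (6, 1.333)
  x_2 = 6 and 4x_1 + 3x_2 = 28 → (2.5, 6)
  x_2 = 6 and x_1 = 0 → (0, 6)

Vertices: (0, 0), (6, 0), (6, 1.333), (2.5, 6), (0, 6)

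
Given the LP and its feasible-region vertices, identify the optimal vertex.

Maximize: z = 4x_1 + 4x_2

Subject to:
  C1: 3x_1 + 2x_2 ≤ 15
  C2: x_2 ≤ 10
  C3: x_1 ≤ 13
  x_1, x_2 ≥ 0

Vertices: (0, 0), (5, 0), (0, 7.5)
(0, 7.5) with z = 30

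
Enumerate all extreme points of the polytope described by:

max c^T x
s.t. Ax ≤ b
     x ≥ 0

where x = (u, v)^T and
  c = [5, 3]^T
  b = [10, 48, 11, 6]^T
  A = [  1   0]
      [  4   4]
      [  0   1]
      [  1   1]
Each vertex is the intersection of two constraint boundaries that also satisfies all remaining constraints:
  u = 0 and v = 0 → (0, 0)
  u + v = 6 and v = 0 → (6, 0)
  u + v = 6 and u = 0 → (0, 6)

Vertices: (0, 0), (6, 0), (0, 6)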